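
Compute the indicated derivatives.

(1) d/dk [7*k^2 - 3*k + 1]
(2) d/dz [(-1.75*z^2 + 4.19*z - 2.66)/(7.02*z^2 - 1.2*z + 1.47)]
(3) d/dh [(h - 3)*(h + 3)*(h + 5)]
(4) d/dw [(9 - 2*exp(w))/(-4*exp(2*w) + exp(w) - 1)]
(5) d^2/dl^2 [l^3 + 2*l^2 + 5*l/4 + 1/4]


(1) = 14*k - 3
(2) = (-27.3138*z^2 + 32.2014*z + 2.9673)/(49.2804*z^4 - 16.848*z^3 + 22.0788*z^2 - 3.528*z + 2.1609)
(3) = 3*h^2 + 10*h - 9
(4) = (-(2*exp(w) - 9)*(8*exp(w) - 1) + 8*exp(2*w) - 2*exp(w) + 2)*exp(w)/(4*exp(2*w) - exp(w) + 1)^2
(5) = 6*l + 4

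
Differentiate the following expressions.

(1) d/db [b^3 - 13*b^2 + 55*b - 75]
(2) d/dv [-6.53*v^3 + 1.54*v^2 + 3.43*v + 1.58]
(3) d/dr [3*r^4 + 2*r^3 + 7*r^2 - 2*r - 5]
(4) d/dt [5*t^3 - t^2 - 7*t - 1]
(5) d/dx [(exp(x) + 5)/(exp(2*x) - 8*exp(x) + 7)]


(1) = 3*b^2 - 26*b + 55
(2) = -19.59*v^2 + 3.08*v + 3.43
(3) = 12*r^3 + 6*r^2 + 14*r - 2
(4) = 15*t^2 - 2*t - 7
(5) = (-2*(exp(x) - 4)*(exp(x) + 5) + exp(2*x) - 8*exp(x) + 7)*exp(x)/(exp(2*x) - 8*exp(x) + 7)^2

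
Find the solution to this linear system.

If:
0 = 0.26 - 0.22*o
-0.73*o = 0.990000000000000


Then:
No Solution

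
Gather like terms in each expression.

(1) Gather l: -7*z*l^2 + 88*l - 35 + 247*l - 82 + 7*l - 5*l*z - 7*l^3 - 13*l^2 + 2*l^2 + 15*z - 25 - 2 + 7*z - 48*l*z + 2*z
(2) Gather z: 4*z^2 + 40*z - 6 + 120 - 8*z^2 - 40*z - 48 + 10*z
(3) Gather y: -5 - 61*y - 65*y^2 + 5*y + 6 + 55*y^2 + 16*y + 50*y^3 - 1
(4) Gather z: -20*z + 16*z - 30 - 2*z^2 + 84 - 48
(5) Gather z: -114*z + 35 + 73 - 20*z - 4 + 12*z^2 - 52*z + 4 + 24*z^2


(1) = -7*l^3 + l^2*(-7*z - 11) + l*(342 - 53*z) + 24*z - 144
(2) = -4*z^2 + 10*z + 66
(3) = 50*y^3 - 10*y^2 - 40*y
(4) = -2*z^2 - 4*z + 6
(5) = 36*z^2 - 186*z + 108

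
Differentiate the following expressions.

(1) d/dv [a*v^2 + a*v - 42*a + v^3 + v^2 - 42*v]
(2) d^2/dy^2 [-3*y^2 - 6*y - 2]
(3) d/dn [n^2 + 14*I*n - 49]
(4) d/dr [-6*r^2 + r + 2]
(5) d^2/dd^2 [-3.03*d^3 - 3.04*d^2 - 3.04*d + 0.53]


(1) = 2*a*v + a + 3*v^2 + 2*v - 42
(2) = -6
(3) = 2*n + 14*I
(4) = 1 - 12*r
(5) = -18.18*d - 6.08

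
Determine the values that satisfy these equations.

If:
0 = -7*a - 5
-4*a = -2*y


Then:
a = -5/7
y = -10/7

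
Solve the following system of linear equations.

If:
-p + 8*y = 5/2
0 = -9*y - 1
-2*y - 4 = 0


Then:
No Solution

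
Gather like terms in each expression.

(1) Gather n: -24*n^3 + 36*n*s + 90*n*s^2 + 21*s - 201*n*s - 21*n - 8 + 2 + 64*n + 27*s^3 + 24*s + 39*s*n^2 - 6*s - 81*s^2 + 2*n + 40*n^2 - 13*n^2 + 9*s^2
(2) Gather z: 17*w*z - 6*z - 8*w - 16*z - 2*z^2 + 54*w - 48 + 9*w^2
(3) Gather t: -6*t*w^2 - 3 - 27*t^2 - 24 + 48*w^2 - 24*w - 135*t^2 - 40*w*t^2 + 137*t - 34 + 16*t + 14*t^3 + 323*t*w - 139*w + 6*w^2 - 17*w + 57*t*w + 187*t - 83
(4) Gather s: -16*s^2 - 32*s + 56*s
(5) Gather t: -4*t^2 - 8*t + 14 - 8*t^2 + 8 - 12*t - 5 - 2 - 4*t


(1) = -24*n^3 + n^2*(39*s + 27) + n*(90*s^2 - 165*s + 45) + 27*s^3 - 72*s^2 + 39*s - 6
(2) = 9*w^2 + 46*w - 2*z^2 + z*(17*w - 22) - 48
(3) = 14*t^3 + t^2*(-40*w - 162) + t*(-6*w^2 + 380*w + 340) + 54*w^2 - 180*w - 144
(4) = -16*s^2 + 24*s
(5) = -12*t^2 - 24*t + 15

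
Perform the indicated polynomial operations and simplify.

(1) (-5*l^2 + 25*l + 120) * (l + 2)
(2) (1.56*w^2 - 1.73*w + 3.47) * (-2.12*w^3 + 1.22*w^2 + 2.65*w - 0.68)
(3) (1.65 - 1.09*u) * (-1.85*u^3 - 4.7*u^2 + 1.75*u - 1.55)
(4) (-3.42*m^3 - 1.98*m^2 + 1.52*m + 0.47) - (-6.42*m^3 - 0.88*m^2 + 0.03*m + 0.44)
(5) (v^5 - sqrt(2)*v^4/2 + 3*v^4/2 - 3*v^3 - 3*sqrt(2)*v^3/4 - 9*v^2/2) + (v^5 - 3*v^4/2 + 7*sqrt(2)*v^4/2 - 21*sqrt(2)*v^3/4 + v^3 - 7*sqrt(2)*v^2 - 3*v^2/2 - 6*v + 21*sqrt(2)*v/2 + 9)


(1) = -5*l^3 + 15*l^2 + 170*l + 240
(2) = -3.3072*w^5 + 5.5708*w^4 - 5.333*w^3 - 1.4119*w^2 + 10.3719*w - 2.3596
(3) = 2.0165*u^4 + 2.0705*u^3 - 9.6625*u^2 + 4.577*u - 2.5575
(4) = 3.0*m^3 - 1.1*m^2 + 1.49*m + 0.03
(5) = 2*v^5 + 3*sqrt(2)*v^4 - 6*sqrt(2)*v^3 - 2*v^3 - 7*sqrt(2)*v^2 - 6*v^2 - 6*v + 21*sqrt(2)*v/2 + 9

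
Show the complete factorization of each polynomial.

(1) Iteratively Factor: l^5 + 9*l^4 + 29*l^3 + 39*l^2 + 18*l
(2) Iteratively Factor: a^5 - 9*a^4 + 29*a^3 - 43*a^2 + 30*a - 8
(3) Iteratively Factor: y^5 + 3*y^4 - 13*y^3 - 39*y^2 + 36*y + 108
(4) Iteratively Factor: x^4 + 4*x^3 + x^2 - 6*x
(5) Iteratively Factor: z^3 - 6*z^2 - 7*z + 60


(1) = (l)*(l^4 + 9*l^3 + 29*l^2 + 39*l + 18) = l*(l + 2)*(l^3 + 7*l^2 + 15*l + 9) = l*(l + 2)*(l + 3)*(l^2 + 4*l + 3) = l*(l + 1)*(l + 2)*(l + 3)*(l + 3)
(2) = (a - 1)*(a^4 - 8*a^3 + 21*a^2 - 22*a + 8) = (a - 2)*(a - 1)*(a^3 - 6*a^2 + 9*a - 4) = (a - 2)*(a - 1)^2*(a^2 - 5*a + 4) = (a - 4)*(a - 2)*(a - 1)^2*(a - 1)
(3) = (y - 3)*(y^4 + 6*y^3 + 5*y^2 - 24*y - 36) = (y - 3)*(y + 2)*(y^3 + 4*y^2 - 3*y - 18) = (y - 3)*(y + 2)*(y + 3)*(y^2 + y - 6) = (y - 3)*(y + 2)*(y + 3)^2*(y - 2)
(4) = (x - 1)*(x^3 + 5*x^2 + 6*x) = (x - 1)*(x + 2)*(x^2 + 3*x) = x*(x - 1)*(x + 2)*(x + 3)
(5) = (z + 3)*(z^2 - 9*z + 20) = (z - 4)*(z + 3)*(z - 5)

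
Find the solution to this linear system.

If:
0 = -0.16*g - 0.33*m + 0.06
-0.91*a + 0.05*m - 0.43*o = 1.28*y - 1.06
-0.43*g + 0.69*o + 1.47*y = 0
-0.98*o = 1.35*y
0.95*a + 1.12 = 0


Then:
a = -1.18
g = 3.61
m = -1.57
o = -4.12
y = 2.99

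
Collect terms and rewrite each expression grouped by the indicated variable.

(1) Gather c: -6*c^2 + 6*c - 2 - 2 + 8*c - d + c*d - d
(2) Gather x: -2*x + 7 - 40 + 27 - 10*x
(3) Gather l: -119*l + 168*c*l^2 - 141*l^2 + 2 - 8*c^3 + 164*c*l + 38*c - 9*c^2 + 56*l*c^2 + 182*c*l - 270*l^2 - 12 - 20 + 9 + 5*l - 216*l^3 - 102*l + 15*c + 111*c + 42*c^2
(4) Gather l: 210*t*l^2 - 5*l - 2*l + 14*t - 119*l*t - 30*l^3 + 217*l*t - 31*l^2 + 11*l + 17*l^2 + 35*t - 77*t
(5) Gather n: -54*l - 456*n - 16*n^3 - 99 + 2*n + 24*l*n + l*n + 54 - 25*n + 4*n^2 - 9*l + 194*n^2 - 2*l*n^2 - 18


(1) = -6*c^2 + c*(d + 14) - 2*d - 4
(2) = -12*x - 6
(3) = -8*c^3 + 33*c^2 + 164*c - 216*l^3 + l^2*(168*c - 411) + l*(56*c^2 + 346*c - 216) - 21
(4) = -30*l^3 + l^2*(210*t - 14) + l*(98*t + 4) - 28*t
(5) = -63*l - 16*n^3 + n^2*(198 - 2*l) + n*(25*l - 479) - 63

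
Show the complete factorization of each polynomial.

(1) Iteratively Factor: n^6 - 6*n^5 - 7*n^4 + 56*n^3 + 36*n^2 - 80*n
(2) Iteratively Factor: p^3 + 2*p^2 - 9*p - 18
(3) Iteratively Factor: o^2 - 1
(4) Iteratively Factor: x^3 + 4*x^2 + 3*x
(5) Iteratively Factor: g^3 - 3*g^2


(1) = (n - 5)*(n^5 - n^4 - 12*n^3 - 4*n^2 + 16*n) = (n - 5)*(n + 2)*(n^4 - 3*n^3 - 6*n^2 + 8*n) = (n - 5)*(n - 4)*(n + 2)*(n^3 + n^2 - 2*n) = (n - 5)*(n - 4)*(n + 2)^2*(n^2 - n) = n*(n - 5)*(n - 4)*(n + 2)^2*(n - 1)
(2) = (p + 2)*(p^2 - 9) = (p - 3)*(p + 2)*(p + 3)
(3) = (o - 1)*(o + 1)
(4) = (x)*(x^2 + 4*x + 3) = x*(x + 3)*(x + 1)
(5) = (g - 3)*(g^2) = g*(g - 3)*(g)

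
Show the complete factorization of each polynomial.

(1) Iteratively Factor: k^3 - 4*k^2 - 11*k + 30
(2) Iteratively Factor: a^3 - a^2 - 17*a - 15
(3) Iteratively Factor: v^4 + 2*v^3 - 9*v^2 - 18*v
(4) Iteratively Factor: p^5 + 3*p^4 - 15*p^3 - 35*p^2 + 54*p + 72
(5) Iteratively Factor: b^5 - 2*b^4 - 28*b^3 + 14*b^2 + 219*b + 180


(1) = (k - 2)*(k^2 - 2*k - 15) = (k - 2)*(k + 3)*(k - 5)
(2) = (a + 3)*(a^2 - 4*a - 5) = (a + 1)*(a + 3)*(a - 5)
(3) = (v)*(v^3 + 2*v^2 - 9*v - 18) = v*(v + 3)*(v^2 - v - 6) = v*(v - 3)*(v + 3)*(v + 2)
(4) = (p + 1)*(p^4 + 2*p^3 - 17*p^2 - 18*p + 72) = (p + 1)*(p + 4)*(p^3 - 2*p^2 - 9*p + 18) = (p - 3)*(p + 1)*(p + 4)*(p^2 + p - 6) = (p - 3)*(p - 2)*(p + 1)*(p + 4)*(p + 3)
(5) = (b - 5)*(b^4 + 3*b^3 - 13*b^2 - 51*b - 36) = (b - 5)*(b - 4)*(b^3 + 7*b^2 + 15*b + 9) = (b - 5)*(b - 4)*(b + 1)*(b^2 + 6*b + 9) = (b - 5)*(b - 4)*(b + 1)*(b + 3)*(b + 3)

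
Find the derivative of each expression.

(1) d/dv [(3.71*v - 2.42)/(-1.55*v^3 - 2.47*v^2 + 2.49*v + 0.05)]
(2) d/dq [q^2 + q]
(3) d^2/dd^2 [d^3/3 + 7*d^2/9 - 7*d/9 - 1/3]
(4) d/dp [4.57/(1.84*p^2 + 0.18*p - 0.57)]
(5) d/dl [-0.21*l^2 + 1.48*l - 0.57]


(1) = (11.501*v^3 - 2.0893*v^2 - 11.9548*v + 6.2113)/(2.4025*v^6 + 7.657*v^5 - 1.6181*v^4 - 12.4556*v^3 + 5.9531*v^2 + 0.249*v + 0.0025)
(2) = 2*q + 1
(3) = 2*d + 14/9
(4) = (-16.8176*p - 0.8226)/(1.84*p^2 + 0.18*p - 0.57)^2
(5) = 1.48 - 0.42*l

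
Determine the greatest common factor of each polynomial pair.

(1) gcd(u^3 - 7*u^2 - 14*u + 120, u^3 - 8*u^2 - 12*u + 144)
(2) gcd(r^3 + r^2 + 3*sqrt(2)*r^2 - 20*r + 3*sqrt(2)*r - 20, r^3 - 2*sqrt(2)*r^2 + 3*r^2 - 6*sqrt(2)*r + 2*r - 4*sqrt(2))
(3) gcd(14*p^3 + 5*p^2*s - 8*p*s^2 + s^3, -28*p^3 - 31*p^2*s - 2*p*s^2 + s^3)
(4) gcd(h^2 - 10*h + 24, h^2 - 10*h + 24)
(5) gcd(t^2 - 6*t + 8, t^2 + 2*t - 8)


(1) = gcd((u - 6)*(u - 5)*(u + 4), (u - 6)^2*(u + 4)) = u^2 - 2*u - 24
(2) = r^2 + r*(1 - 2*sqrt(2)) - 2*sqrt(2)
(3) = 7*p^2 + 6*p*s - s^2
(4) = gcd((h - 6)*(h - 4), (h - 6)*(h - 4)) = h^2 - 10*h + 24
(5) = t - 2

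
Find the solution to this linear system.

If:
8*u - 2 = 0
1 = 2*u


Then:
No Solution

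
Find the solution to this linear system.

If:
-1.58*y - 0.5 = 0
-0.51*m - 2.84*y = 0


Then:
m = 1.76
y = -0.32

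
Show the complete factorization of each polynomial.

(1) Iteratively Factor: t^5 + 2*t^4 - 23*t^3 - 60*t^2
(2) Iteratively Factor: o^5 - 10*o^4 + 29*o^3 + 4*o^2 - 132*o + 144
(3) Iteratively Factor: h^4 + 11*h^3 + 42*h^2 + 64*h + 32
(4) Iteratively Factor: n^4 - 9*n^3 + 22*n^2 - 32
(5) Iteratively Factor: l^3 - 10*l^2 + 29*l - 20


(1) = (t + 4)*(t^4 - 2*t^3 - 15*t^2) = (t + 3)*(t + 4)*(t^3 - 5*t^2) = t*(t + 3)*(t + 4)*(t^2 - 5*t) = t^2*(t + 3)*(t + 4)*(t - 5)
(2) = (o - 3)*(o^4 - 7*o^3 + 8*o^2 + 28*o - 48) = (o - 3)^2*(o^3 - 4*o^2 - 4*o + 16) = (o - 3)^2*(o + 2)*(o^2 - 6*o + 8) = (o - 3)^2*(o - 2)*(o + 2)*(o - 4)
(3) = (h + 2)*(h^3 + 9*h^2 + 24*h + 16) = (h + 2)*(h + 4)*(h^2 + 5*h + 4) = (h + 2)*(h + 4)^2*(h + 1)
(4) = (n - 4)*(n^3 - 5*n^2 + 2*n + 8) = (n - 4)*(n + 1)*(n^2 - 6*n + 8) = (n - 4)^2*(n + 1)*(n - 2)
(5) = (l - 4)*(l^2 - 6*l + 5) = (l - 5)*(l - 4)*(l - 1)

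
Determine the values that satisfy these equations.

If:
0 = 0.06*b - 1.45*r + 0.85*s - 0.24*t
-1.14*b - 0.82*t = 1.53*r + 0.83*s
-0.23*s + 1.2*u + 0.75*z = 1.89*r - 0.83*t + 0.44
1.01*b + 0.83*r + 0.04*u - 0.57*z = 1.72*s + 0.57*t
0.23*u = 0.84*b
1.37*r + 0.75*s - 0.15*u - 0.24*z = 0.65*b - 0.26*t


Then:
b = -0.17
r = -0.49
s = -0.38
t = 1.54
u = -0.63
z = -1.44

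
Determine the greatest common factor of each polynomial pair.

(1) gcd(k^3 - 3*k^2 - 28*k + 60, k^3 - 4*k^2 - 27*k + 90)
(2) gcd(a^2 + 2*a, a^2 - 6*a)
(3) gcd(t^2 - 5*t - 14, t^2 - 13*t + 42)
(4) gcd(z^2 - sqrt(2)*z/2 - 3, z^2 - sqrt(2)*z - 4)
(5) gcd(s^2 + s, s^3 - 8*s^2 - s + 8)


(1) = gcd((k - 6)*(k - 2)*(k + 5), (k - 6)*(k - 3)*(k + 5)) = k^2 - k - 30
(2) = gcd(a*(a + 2), a*(a - 6)) = a
(3) = gcd((t - 7)*(t + 2), (t - 7)*(t - 6)) = t - 7
(4) = gcd((z - 3*sqrt(2)/2)*(z + sqrt(2)), (z - 2*sqrt(2))*(z + sqrt(2))) = z + sqrt(2)
(5) = gcd(s*(s + 1), (s - 8)*(s - 1)*(s + 1)) = s + 1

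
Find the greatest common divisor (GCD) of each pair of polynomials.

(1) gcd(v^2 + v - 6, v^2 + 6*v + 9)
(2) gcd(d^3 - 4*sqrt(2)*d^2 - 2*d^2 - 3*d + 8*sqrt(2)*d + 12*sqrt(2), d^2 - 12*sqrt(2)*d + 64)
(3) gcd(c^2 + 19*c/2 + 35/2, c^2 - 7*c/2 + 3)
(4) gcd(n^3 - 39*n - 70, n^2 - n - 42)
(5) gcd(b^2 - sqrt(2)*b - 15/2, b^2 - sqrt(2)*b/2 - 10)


(1) = v + 3
(2) = d - 4*sqrt(2)
(3) = gcd((c + 5/2)*(c + 7), (c - 2)*(c - 3/2)) = 1
(4) = gcd((n - 7)*(n + 2)*(n + 5), (n - 7)*(n + 6)) = n - 7
(5) = b - 5*sqrt(2)/2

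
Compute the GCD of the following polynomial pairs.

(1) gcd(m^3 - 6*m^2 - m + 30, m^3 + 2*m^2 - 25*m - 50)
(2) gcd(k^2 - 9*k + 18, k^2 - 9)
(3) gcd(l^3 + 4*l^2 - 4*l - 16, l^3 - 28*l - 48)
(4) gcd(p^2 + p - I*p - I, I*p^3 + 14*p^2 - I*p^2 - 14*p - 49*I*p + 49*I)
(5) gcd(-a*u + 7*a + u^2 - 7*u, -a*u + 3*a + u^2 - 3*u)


(1) = m^2 - 3*m - 10
(2) = k - 3
(3) = l^2 + 6*l + 8
(4) = 1
(5) = -a + u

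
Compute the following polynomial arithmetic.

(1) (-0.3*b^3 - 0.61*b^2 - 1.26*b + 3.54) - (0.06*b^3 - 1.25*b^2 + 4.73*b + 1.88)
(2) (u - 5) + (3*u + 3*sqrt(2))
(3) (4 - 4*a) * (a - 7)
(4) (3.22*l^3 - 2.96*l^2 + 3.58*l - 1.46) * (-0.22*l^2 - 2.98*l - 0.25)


(1) = -0.36*b^3 + 0.64*b^2 - 5.99*b + 1.66
(2) = 4*u - 5 + 3*sqrt(2)
(3) = -4*a^2 + 32*a - 28
(4) = -0.7084*l^5 - 8.9444*l^4 + 7.2282*l^3 - 9.6072*l^2 + 3.4558*l + 0.365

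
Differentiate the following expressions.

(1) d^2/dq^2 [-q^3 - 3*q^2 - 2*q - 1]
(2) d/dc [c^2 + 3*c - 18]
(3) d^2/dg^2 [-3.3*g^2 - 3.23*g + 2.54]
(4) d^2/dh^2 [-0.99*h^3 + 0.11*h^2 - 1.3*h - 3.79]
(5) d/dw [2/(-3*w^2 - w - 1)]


(1) = -6*q - 6
(2) = 2*c + 3
(3) = -6.60000000000000
(4) = 0.22 - 5.94*h
(5) = 2*(6*w + 1)/(3*w^2 + w + 1)^2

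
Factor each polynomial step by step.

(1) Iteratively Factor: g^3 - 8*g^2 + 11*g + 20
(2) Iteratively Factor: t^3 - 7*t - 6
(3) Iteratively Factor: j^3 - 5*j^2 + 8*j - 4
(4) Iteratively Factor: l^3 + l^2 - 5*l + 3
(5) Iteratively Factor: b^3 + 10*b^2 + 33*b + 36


(1) = (g - 5)*(g^2 - 3*g - 4) = (g - 5)*(g - 4)*(g + 1)
(2) = (t - 3)*(t^2 + 3*t + 2) = (t - 3)*(t + 2)*(t + 1)
(3) = (j - 2)*(j^2 - 3*j + 2) = (j - 2)*(j - 1)*(j - 2)
(4) = (l - 1)*(l^2 + 2*l - 3) = (l - 1)*(l + 3)*(l - 1)
(5) = (b + 4)*(b^2 + 6*b + 9) = (b + 3)*(b + 4)*(b + 3)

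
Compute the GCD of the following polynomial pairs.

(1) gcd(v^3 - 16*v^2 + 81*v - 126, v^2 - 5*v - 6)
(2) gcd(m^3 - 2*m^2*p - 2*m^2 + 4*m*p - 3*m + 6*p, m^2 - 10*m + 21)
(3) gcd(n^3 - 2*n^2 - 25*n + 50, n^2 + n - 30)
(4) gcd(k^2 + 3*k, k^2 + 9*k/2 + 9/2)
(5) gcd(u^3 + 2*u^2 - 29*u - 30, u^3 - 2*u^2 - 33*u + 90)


(1) = gcd((v - 7)*(v - 6)*(v - 3), (v - 6)*(v + 1)) = v - 6
(2) = m - 3
(3) = n - 5
(4) = gcd(k*(k + 3), (k + 3/2)*(k + 3)) = k + 3
(5) = gcd((u - 5)*(u + 1)*(u + 6), (u - 5)*(u - 3)*(u + 6)) = u^2 + u - 30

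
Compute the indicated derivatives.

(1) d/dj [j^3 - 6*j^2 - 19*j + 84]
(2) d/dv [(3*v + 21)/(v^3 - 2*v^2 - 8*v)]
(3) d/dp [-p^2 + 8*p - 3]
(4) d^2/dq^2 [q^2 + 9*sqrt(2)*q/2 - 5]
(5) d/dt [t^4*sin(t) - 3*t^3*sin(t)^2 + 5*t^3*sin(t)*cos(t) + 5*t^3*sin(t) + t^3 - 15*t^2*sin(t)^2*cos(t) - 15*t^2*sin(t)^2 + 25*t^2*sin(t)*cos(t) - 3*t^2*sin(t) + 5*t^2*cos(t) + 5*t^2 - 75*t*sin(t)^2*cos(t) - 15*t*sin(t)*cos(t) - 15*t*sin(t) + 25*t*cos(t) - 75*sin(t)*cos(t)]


(1) = 3*j^2 - 12*j - 19
(2) = 3*(-2*v^3 - 19*v^2 + 28*v + 56)/(v^2*(v^4 - 4*v^3 - 12*v^2 + 32*v + 64))
(3) = 8 - 2*p
(4) = 2
(5) = t^4*cos(t) + 4*t^3*sin(t) - 3*t^3*sin(2*t) + 5*t^3*cos(t) + 5*t^3*cos(2*t) + 55*t^2*sin(t)/4 - 15*t^2*sin(2*t)/2 - 45*t^2*sin(3*t)/4 - 3*t^2*cos(t) + 59*t^2*cos(2*t)/2 - 3*t^2/2 - 49*t*sin(t)/4 + 25*t*sin(2*t) - 225*t*sin(3*t)/4 - 25*t*cos(t)/2 + 15*t*cos(3*t)/2 - 5*t - 15*sin(t) - 15*sin(2*t)/2 + 25*cos(t)/4 - 75*cos(2*t) + 75*cos(3*t)/4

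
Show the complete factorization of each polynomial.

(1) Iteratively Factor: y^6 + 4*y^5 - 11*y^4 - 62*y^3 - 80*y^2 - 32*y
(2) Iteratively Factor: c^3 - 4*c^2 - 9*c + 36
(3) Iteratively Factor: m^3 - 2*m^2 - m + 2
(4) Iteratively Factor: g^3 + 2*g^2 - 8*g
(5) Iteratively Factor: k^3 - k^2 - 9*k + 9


(1) = (y - 4)*(y^5 + 8*y^4 + 21*y^3 + 22*y^2 + 8*y) = (y - 4)*(y + 1)*(y^4 + 7*y^3 + 14*y^2 + 8*y) = (y - 4)*(y + 1)*(y + 4)*(y^3 + 3*y^2 + 2*y) = (y - 4)*(y + 1)^2*(y + 4)*(y^2 + 2*y) = y*(y - 4)*(y + 1)^2*(y + 4)*(y + 2)
(2) = (c + 3)*(c^2 - 7*c + 12) = (c - 4)*(c + 3)*(c - 3)
(3) = (m - 1)*(m^2 - m - 2) = (m - 1)*(m + 1)*(m - 2)
(4) = (g + 4)*(g^2 - 2*g) = (g - 2)*(g + 4)*(g)
(5) = (k + 3)*(k^2 - 4*k + 3) = (k - 1)*(k + 3)*(k - 3)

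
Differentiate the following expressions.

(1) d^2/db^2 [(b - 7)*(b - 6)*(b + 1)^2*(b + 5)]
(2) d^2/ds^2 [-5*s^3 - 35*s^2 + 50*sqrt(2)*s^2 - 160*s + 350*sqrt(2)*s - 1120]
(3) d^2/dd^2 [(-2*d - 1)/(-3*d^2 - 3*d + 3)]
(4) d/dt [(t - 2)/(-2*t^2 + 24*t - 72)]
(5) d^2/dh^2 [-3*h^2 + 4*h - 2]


(1) = 20*b^3 - 72*b^2 - 228*b + 312
(2) = -30*s - 70 + 100*sqrt(2)
(3) = 2*(3*(-2*d - 1)*(d^2 + d - 1) + (2*d + 1)^3)/(3*(d^2 + d - 1)^3)
(4) = (t + 2)/(2*(t^3 - 18*t^2 + 108*t - 216))
(5) = -6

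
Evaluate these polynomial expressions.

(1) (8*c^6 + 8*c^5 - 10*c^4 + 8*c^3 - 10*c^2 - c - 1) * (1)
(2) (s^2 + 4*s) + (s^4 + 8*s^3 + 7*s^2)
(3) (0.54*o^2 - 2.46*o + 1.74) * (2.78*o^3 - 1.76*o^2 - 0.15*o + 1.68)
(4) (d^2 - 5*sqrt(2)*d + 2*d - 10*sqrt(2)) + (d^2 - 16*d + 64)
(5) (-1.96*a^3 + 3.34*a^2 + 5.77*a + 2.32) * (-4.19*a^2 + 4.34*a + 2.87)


(1) = 8*c^6 + 8*c^5 - 10*c^4 + 8*c^3 - 10*c^2 - c - 1
(2) = s^4 + 8*s^3 + 8*s^2 + 4*s
(3) = 1.5012*o^5 - 7.7892*o^4 + 9.0858*o^3 - 1.7862*o^2 - 4.3938*o + 2.9232
(4) = 2*d^2 - 14*d - 5*sqrt(2)*d - 10*sqrt(2) + 64
(5) = 8.2124*a^5 - 22.501*a^4 - 15.3059*a^3 + 24.9068*a^2 + 26.6287*a + 6.6584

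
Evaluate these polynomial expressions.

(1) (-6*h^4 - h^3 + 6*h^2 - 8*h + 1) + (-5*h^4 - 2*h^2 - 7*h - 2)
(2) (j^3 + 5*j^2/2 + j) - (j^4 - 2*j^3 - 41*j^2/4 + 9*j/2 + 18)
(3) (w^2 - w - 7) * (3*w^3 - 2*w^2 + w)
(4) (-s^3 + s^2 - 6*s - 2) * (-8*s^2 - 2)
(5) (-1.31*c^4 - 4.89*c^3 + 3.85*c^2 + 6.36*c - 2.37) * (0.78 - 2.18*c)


(1) = -11*h^4 - h^3 + 4*h^2 - 15*h - 1
(2) = -j^4 + 3*j^3 + 51*j^2/4 - 7*j/2 - 18
(3) = 3*w^5 - 5*w^4 - 18*w^3 + 13*w^2 - 7*w
(4) = 8*s^5 - 8*s^4 + 50*s^3 + 14*s^2 + 12*s + 4
(5) = 2.8558*c^5 + 9.6384*c^4 - 12.2072*c^3 - 10.8618*c^2 + 10.1274*c - 1.8486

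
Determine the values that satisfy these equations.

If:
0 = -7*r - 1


Then:
r = -1/7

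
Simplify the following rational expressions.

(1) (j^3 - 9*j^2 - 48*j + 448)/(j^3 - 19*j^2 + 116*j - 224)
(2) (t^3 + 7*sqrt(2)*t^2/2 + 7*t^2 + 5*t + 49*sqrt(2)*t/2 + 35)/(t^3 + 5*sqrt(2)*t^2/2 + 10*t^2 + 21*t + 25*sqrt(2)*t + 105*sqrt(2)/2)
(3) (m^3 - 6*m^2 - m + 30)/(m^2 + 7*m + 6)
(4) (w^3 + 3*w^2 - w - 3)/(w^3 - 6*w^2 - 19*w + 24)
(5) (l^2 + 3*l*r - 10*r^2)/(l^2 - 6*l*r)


(1) = (j^2 - j - 56)/(j^2 - 11*j + 28)
(2) = (4*t + 4*sqrt(2))/(4*t + 12)
(3) = (m^3 - 6*m^2 - m + 30)/(m^2 + 7*m + 6)
(4) = (w + 1)/(w - 8)
(5) = (-l^2 - 3*l*r + 10*r^2)/(-l^2 + 6*l*r)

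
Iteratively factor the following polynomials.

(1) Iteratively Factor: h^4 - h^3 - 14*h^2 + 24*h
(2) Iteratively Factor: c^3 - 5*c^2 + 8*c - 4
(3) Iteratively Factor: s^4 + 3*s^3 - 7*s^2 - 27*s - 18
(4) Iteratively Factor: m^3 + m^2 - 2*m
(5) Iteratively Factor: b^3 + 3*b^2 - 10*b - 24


(1) = (h - 3)*(h^3 + 2*h^2 - 8*h) = (h - 3)*(h - 2)*(h^2 + 4*h) = h*(h - 3)*(h - 2)*(h + 4)
(2) = (c - 1)*(c^2 - 4*c + 4) = (c - 2)*(c - 1)*(c - 2)
(3) = (s + 2)*(s^3 + s^2 - 9*s - 9) = (s - 3)*(s + 2)*(s^2 + 4*s + 3) = (s - 3)*(s + 1)*(s + 2)*(s + 3)
(4) = (m + 2)*(m^2 - m) = m*(m + 2)*(m - 1)
(5) = (b - 3)*(b^2 + 6*b + 8) = (b - 3)*(b + 2)*(b + 4)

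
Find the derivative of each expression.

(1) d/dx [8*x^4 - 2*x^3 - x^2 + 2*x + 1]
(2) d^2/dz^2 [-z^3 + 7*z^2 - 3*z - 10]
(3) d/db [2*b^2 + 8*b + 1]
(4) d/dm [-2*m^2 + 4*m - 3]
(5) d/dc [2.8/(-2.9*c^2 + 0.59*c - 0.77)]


(1) = 32*x^3 - 6*x^2 - 2*x + 2
(2) = 14 - 6*z
(3) = 4*b + 8
(4) = 4 - 4*m
(5) = (16.24*c - 1.652)/(2.9*c^2 - 0.59*c + 0.77)^2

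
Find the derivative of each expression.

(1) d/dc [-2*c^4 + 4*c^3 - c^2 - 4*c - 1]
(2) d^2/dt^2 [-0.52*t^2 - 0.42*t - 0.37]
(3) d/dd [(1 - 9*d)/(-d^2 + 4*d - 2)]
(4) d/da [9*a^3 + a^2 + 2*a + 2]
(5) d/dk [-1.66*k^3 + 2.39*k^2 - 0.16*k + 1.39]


(1) = -8*c^3 + 12*c^2 - 2*c - 4
(2) = -1.04000000000000
(3) = (-9*d^2 + 2*d + 14)/(d^4 - 8*d^3 + 20*d^2 - 16*d + 4)
(4) = 27*a^2 + 2*a + 2
(5) = -4.98*k^2 + 4.78*k - 0.16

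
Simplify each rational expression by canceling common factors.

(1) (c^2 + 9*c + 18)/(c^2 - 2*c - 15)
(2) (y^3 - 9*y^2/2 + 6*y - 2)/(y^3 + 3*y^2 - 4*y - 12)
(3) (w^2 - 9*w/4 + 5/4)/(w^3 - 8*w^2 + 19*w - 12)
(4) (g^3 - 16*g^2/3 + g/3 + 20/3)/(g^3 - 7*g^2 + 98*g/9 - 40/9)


(1) = (c + 6)/(c - 5)
(2) = (2*y^2 - 5*y + 2)/(2*y^2 + 10*y + 12)
(3) = (4*w - 5)/(4*w^2 - 28*w + 48)
(4) = (3*g + 3)/(3*g - 2)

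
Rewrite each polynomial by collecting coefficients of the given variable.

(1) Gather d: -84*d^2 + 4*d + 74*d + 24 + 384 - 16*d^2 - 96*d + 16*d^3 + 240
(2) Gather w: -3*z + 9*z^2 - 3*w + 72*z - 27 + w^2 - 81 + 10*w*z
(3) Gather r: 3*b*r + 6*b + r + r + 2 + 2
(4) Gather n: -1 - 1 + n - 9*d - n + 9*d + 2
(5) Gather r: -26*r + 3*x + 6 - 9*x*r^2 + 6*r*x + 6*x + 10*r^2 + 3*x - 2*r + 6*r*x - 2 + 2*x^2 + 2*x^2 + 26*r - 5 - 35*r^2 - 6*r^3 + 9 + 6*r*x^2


(1) = 16*d^3 - 100*d^2 - 18*d + 648
(2) = w^2 + w*(10*z - 3) + 9*z^2 + 69*z - 108
(3) = 6*b + r*(3*b + 2) + 4
(4) = 0
(5) = -6*r^3 + r^2*(-9*x - 25) + r*(6*x^2 + 12*x - 2) + 4*x^2 + 12*x + 8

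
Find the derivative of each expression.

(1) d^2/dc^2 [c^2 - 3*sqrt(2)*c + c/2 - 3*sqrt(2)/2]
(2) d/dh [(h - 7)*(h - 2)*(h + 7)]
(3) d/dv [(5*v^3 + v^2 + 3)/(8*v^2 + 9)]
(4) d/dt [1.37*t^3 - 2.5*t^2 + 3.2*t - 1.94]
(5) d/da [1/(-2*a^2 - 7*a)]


(1) = 2
(2) = 3*h^2 - 4*h - 49
(3) = 5*v*(8*v^3 + 27*v - 6)/(64*v^4 + 144*v^2 + 81)
(4) = 4.11*t^2 - 5.0*t + 3.2
(5) = (4*a + 7)/(a^2*(2*a + 7)^2)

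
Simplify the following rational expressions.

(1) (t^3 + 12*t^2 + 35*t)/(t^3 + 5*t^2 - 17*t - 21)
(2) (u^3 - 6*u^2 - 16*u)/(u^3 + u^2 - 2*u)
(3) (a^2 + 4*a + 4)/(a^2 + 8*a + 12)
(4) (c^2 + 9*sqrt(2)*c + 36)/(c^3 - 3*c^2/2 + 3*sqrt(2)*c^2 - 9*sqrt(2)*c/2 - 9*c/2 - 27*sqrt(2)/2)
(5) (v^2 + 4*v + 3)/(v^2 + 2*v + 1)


(1) = (t^2 + 5*t)/(t^2 - 2*t - 3)
(2) = (u - 8)/(u - 1)
(3) = (a + 2)/(a + 6)
(4) = (2*c + 12*sqrt(2))/(2*c^2 - 3*c - 9)
(5) = (v + 3)/(v + 1)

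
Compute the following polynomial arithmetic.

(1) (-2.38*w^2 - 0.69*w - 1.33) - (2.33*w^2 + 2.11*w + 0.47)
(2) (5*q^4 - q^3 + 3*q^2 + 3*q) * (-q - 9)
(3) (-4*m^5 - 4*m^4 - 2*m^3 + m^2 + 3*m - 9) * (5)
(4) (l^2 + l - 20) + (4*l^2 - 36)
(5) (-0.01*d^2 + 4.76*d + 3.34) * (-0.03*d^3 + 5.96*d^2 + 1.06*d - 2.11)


(1) = -4.71*w^2 - 2.8*w - 1.8
(2) = -5*q^5 - 44*q^4 + 6*q^3 - 30*q^2 - 27*q
(3) = -20*m^5 - 20*m^4 - 10*m^3 + 5*m^2 + 15*m - 45
(4) = 5*l^2 + l - 56
(5) = 0.0003*d^5 - 0.2024*d^4 + 28.2588*d^3 + 24.9731*d^2 - 6.5032*d - 7.0474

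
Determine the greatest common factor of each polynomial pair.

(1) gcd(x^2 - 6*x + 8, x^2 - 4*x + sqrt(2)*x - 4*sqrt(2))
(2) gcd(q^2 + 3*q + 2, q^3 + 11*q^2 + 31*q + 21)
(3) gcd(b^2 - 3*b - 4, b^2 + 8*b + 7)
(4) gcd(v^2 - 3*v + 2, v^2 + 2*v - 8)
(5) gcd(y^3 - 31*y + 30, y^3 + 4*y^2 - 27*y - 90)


(1) = x - 4
(2) = gcd((q + 1)*(q + 2), (q + 1)*(q + 3)*(q + 7)) = q + 1
(3) = gcd((b - 4)*(b + 1), (b + 1)*(b + 7)) = b + 1
(4) = gcd((v - 2)*(v - 1), (v - 2)*(v + 4)) = v - 2
(5) = y^2 + y - 30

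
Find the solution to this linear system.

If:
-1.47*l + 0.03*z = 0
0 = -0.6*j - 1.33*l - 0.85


Then:
j = -0.0452380952380952*z - 1.41666666666667
l = 0.0204081632653061*z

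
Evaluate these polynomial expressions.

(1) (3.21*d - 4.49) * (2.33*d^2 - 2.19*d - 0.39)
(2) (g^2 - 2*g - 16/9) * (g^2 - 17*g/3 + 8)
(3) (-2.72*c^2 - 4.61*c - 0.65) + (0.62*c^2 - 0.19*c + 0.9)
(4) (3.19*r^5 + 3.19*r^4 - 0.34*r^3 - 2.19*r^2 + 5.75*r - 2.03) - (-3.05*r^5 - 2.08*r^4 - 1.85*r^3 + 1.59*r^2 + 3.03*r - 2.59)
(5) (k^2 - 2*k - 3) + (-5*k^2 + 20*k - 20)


(1) = 7.4793*d^3 - 17.4916*d^2 + 8.5812*d + 1.7511
(2) = g^4 - 23*g^3/3 + 158*g^2/9 - 160*g/27 - 128/9
(3) = -2.1*c^2 - 4.8*c + 0.25
(4) = 6.24*r^5 + 5.27*r^4 + 1.51*r^3 - 3.78*r^2 + 2.72*r + 0.56
(5) = -4*k^2 + 18*k - 23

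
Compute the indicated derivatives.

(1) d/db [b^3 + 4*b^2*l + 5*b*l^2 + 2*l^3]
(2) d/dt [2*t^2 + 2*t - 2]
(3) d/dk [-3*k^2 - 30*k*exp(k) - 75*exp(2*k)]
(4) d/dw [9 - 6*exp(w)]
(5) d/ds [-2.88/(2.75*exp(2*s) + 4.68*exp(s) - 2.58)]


(1) = 3*b^2 + 8*b*l + 5*l^2
(2) = 4*t + 2
(3) = -30*k*exp(k) - 6*k - 150*exp(2*k) - 30*exp(k)
(4) = -6*exp(w)
(5) = (15.84*exp(s) + 13.4784)*exp(s)/(2.75*exp(2*s) + 4.68*exp(s) - 2.58)^2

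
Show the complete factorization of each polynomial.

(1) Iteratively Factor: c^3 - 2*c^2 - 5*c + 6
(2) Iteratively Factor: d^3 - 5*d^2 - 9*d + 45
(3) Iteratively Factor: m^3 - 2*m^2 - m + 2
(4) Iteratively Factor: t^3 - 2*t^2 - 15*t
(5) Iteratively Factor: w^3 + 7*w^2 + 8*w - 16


(1) = (c - 3)*(c^2 + c - 2) = (c - 3)*(c + 2)*(c - 1)
(2) = (d - 5)*(d^2 - 9) = (d - 5)*(d + 3)*(d - 3)
(3) = (m + 1)*(m^2 - 3*m + 2) = (m - 2)*(m + 1)*(m - 1)
(4) = (t)*(t^2 - 2*t - 15) = t*(t - 5)*(t + 3)
(5) = (w + 4)*(w^2 + 3*w - 4) = (w + 4)^2*(w - 1)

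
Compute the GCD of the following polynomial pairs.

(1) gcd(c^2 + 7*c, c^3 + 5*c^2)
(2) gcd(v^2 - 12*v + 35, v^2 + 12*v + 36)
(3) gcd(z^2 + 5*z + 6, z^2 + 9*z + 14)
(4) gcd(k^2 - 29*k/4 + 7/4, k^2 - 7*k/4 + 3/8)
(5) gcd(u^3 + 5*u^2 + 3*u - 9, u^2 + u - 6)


(1) = gcd(c*(c + 7), c^2*(c + 5)) = c
(2) = gcd((v - 7)*(v - 5), (v + 6)^2) = 1
(3) = gcd((z + 2)*(z + 3), (z + 2)*(z + 7)) = z + 2
(4) = gcd((k - 7)*(k - 1/4), (k - 3/2)*(k - 1/4)) = k - 1/4
(5) = gcd((u - 1)*(u + 3)^2, (u - 2)*(u + 3)) = u + 3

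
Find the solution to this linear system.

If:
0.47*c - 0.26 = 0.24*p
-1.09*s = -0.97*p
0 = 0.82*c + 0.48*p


Then:
c = 0.30
p = -0.50
s = -0.45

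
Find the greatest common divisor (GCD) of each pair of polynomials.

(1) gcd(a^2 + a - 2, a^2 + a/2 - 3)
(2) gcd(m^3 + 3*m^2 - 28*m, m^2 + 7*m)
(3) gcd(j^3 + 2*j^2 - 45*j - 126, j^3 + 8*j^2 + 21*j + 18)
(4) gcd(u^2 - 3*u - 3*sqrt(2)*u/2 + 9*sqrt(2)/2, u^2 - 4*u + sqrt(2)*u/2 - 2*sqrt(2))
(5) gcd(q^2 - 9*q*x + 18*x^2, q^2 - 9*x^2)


(1) = a + 2
(2) = m^2 + 7*m
(3) = j + 3
(4) = gcd((u - 3)*(u - 3*sqrt(2)/2), (u - 4)*(u + sqrt(2)/2)) = 1
(5) = -q + 3*x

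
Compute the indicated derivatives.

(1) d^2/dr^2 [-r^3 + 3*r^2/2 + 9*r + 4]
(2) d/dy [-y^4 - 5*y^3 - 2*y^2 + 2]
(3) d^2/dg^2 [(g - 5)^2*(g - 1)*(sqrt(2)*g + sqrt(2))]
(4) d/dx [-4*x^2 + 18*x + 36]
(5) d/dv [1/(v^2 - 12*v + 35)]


(1) = 3 - 6*r
(2) = y*(-4*y^2 - 15*y - 4)
(3) = 12*sqrt(2)*(g^2 - 5*g + 4)
(4) = 18 - 8*x
(5) = 2*(6 - v)/(v^2 - 12*v + 35)^2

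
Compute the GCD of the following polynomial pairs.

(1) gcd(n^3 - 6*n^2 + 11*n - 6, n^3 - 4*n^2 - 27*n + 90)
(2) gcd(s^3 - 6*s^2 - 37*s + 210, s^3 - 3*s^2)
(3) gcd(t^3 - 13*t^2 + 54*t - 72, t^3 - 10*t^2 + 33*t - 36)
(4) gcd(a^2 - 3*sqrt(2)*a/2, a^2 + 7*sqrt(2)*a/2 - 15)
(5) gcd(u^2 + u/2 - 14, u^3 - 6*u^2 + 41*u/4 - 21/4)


(1) = n - 3
(2) = gcd((s - 7)*(s - 5)*(s + 6), s^2*(s - 3)) = 1
(3) = gcd((t - 6)*(t - 4)*(t - 3), (t - 4)*(t - 3)^2) = t^2 - 7*t + 12
(4) = a - 3*sqrt(2)/2
(5) = u - 7/2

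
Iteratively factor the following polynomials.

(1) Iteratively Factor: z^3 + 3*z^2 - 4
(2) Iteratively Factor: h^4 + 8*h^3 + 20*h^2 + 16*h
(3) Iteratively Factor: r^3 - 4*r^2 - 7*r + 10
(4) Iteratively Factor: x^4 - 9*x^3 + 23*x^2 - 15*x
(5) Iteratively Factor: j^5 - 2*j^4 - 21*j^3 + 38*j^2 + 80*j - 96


(1) = (z + 2)*(z^2 + z - 2) = (z - 1)*(z + 2)*(z + 2)
(2) = (h + 2)*(h^3 + 6*h^2 + 8*h) = (h + 2)*(h + 4)*(h^2 + 2*h) = h*(h + 2)*(h + 4)*(h + 2)
(3) = (r - 5)*(r^2 + r - 2) = (r - 5)*(r - 1)*(r + 2)
(4) = (x - 3)*(x^3 - 6*x^2 + 5*x) = x*(x - 3)*(x^2 - 6*x + 5) = x*(x - 5)*(x - 3)*(x - 1)
(5) = (j - 1)*(j^4 - j^3 - 22*j^2 + 16*j + 96) = (j - 1)*(j + 2)*(j^3 - 3*j^2 - 16*j + 48) = (j - 3)*(j - 1)*(j + 2)*(j^2 - 16) = (j - 3)*(j - 1)*(j + 2)*(j + 4)*(j - 4)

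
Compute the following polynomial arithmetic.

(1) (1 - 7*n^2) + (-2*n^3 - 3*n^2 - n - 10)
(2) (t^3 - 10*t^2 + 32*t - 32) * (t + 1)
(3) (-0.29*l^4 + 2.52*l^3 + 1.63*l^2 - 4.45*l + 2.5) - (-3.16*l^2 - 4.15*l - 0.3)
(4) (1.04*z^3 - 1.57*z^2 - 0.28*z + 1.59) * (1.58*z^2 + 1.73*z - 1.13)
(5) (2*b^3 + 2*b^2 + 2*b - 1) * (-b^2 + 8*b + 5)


(1) = -2*n^3 - 10*n^2 - n - 9
(2) = t^4 - 9*t^3 + 22*t^2 - 32
(3) = -0.29*l^4 + 2.52*l^3 + 4.79*l^2 - 0.3*l + 2.8
(4) = 1.6432*z^5 - 0.6814*z^4 - 4.3337*z^3 + 3.8019*z^2 + 3.0671*z - 1.7967
(5) = -2*b^5 + 14*b^4 + 24*b^3 + 27*b^2 + 2*b - 5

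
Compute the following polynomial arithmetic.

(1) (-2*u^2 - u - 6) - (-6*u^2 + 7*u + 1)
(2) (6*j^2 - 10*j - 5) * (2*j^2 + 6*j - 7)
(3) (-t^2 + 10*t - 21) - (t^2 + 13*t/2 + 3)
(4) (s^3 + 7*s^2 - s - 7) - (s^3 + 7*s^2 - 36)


(1) = 4*u^2 - 8*u - 7
(2) = 12*j^4 + 16*j^3 - 112*j^2 + 40*j + 35
(3) = -2*t^2 + 7*t/2 - 24
(4) = 29 - s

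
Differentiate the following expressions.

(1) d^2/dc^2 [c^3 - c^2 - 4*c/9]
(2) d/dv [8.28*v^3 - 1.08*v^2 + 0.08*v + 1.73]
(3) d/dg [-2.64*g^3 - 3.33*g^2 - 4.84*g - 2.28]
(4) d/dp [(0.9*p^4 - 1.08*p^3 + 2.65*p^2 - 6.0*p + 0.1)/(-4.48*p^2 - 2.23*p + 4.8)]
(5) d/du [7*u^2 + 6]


(1) = 6*c - 2
(2) = 24.84*v^2 - 2.16*v + 0.08
(3) = -7.92*g^2 - 6.66*g - 4.84
(4) = (-8.064*p^5 - 1.1826*p^4 + 22.0968*p^3 - 48.3415*p^2 + 26.336*p - 28.577)/(20.0704*p^4 + 19.9808*p^3 - 38.0351*p^2 - 21.408*p + 23.04)
(5) = 14*u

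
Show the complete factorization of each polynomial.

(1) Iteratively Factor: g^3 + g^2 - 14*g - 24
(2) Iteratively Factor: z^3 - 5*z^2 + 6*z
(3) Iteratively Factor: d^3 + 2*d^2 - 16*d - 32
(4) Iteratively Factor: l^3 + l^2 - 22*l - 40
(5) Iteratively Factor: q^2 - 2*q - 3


(1) = (g - 4)*(g^2 + 5*g + 6) = (g - 4)*(g + 2)*(g + 3)
(2) = (z - 2)*(z^2 - 3*z) = z*(z - 2)*(z - 3)
(3) = (d + 4)*(d^2 - 2*d - 8) = (d - 4)*(d + 4)*(d + 2)
(4) = (l - 5)*(l^2 + 6*l + 8) = (l - 5)*(l + 4)*(l + 2)
(5) = (q - 3)*(q + 1)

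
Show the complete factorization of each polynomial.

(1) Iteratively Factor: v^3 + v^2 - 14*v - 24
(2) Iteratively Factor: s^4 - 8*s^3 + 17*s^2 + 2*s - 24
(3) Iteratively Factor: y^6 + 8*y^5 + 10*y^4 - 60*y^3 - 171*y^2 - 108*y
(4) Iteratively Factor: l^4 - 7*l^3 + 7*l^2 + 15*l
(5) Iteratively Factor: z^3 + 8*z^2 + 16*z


(1) = (v - 4)*(v^2 + 5*v + 6) = (v - 4)*(v + 3)*(v + 2)
(2) = (s - 3)*(s^3 - 5*s^2 + 2*s + 8) = (s - 4)*(s - 3)*(s^2 - s - 2) = (s - 4)*(s - 3)*(s - 2)*(s + 1)
(3) = (y + 3)*(y^5 + 5*y^4 - 5*y^3 - 45*y^2 - 36*y) = (y + 3)*(y + 4)*(y^4 + y^3 - 9*y^2 - 9*y) = (y - 3)*(y + 3)*(y + 4)*(y^3 + 4*y^2 + 3*y) = (y - 3)*(y + 3)^2*(y + 4)*(y^2 + y) = (y - 3)*(y + 1)*(y + 3)^2*(y + 4)*(y)
(4) = (l - 3)*(l^3 - 4*l^2 - 5*l) = l*(l - 3)*(l^2 - 4*l - 5) = l*(l - 5)*(l - 3)*(l + 1)
(5) = (z + 4)*(z^2 + 4*z) = z*(z + 4)*(z + 4)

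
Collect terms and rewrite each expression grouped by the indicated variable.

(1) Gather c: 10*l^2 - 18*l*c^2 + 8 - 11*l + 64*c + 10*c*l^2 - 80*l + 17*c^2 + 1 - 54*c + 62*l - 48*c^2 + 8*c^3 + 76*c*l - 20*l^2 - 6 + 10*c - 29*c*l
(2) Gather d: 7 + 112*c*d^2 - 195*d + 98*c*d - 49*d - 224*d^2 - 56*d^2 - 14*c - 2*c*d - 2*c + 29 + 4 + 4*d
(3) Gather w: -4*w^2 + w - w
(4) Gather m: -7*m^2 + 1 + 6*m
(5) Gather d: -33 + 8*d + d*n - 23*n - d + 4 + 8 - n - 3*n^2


(1) = 8*c^3 + c^2*(-18*l - 31) + c*(10*l^2 + 47*l + 20) - 10*l^2 - 29*l + 3
(2) = -16*c + d^2*(112*c - 280) + d*(96*c - 240) + 40
(3) = -4*w^2
(4) = -7*m^2 + 6*m + 1
(5) = d*(n + 7) - 3*n^2 - 24*n - 21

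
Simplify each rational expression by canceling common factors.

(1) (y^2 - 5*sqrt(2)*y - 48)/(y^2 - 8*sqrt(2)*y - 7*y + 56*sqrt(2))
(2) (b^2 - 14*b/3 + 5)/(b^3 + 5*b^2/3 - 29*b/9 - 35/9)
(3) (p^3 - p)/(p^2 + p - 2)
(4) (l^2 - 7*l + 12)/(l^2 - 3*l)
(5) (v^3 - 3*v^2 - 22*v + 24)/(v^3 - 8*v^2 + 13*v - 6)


(1) = (y + 3*sqrt(2))/(y - 7)
(2) = (3*b - 9)/(3*b^2 + 10*b + 7)
(3) = (p^2 + p)/(p + 2)
(4) = (l - 4)/l
(5) = (v + 4)/(v - 1)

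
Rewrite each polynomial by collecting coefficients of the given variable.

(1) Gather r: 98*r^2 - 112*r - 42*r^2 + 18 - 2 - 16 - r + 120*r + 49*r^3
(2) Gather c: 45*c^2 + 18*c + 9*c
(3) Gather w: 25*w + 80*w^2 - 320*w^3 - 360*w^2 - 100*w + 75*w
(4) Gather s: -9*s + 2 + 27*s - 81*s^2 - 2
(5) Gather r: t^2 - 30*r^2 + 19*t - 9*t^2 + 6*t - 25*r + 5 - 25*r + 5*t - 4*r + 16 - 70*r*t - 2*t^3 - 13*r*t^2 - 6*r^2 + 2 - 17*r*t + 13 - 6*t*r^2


(1) = 49*r^3 + 56*r^2 + 7*r
(2) = 45*c^2 + 27*c
(3) = -320*w^3 - 280*w^2
(4) = -81*s^2 + 18*s
(5) = r^2*(-6*t - 36) + r*(-13*t^2 - 87*t - 54) - 2*t^3 - 8*t^2 + 30*t + 36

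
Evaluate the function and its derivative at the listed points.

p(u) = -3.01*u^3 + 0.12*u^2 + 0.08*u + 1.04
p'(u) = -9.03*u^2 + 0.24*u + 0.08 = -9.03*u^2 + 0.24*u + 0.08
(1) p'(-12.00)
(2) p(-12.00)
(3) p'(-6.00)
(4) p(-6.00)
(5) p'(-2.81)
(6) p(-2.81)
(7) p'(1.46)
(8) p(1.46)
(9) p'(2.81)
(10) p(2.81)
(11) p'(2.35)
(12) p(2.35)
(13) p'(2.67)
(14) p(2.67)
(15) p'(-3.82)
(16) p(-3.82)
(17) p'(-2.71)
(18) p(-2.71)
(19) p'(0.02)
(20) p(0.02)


(1) = -1303.12
(2) = 5218.64
(3) = -326.44
(4) = 655.04
(5) = -71.90
(6) = 68.55
(7) = -18.82
(8) = -7.95
(9) = -70.55
(10) = -64.57
(11) = -49.22
(12) = -37.17
(13) = -63.65
(14) = -55.18
(15) = -132.61
(16) = 170.27
(17) = -66.89
(18) = 61.61
(19) = 0.08
(20) = 1.04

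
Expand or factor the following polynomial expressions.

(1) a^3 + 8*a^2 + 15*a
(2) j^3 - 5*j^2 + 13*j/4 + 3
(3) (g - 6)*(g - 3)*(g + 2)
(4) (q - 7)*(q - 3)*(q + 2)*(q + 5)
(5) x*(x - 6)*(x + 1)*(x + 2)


(1) = a*(a + 3)*(a + 5)
(2) = (j - 4)*(j - 3/2)*(j + 1/2)
(3) = g^3 - 7*g^2 + 36
(4) = q^4 - 3*q^3 - 39*q^2 + 47*q + 210
(5) = x^4 - 3*x^3 - 16*x^2 - 12*x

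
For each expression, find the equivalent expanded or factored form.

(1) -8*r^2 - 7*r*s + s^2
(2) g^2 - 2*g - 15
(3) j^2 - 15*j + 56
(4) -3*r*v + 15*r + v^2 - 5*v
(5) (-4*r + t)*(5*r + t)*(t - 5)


(1) = (-8*r + s)*(r + s)
(2) = (g - 5)*(g + 3)
(3) = (j - 8)*(j - 7)
(4) = (-3*r + v)*(v - 5)
(5) = -20*r^2*t + 100*r^2 + r*t^2 - 5*r*t + t^3 - 5*t^2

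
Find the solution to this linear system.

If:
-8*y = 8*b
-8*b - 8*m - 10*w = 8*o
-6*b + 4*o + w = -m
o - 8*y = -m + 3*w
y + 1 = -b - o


Then:
b = -17/42
m = 47/21
o = -1
w = -2/3
y = 17/42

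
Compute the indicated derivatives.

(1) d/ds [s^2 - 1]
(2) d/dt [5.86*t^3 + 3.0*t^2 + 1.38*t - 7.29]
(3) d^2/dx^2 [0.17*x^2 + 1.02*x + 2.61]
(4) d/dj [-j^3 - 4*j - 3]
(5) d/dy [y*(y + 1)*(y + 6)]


(1) = 2*s
(2) = 17.58*t^2 + 6.0*t + 1.38
(3) = 0.340000000000000
(4) = -3*j^2 - 4
(5) = 3*y^2 + 14*y + 6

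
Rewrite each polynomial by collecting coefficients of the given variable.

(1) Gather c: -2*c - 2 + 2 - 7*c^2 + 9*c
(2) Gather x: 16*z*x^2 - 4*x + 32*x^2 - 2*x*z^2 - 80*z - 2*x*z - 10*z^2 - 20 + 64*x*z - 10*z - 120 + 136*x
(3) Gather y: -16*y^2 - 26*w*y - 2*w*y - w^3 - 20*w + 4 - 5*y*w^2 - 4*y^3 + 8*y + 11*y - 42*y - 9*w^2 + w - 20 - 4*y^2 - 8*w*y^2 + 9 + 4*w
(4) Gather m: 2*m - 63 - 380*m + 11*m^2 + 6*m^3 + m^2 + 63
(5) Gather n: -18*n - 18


(1) = -7*c^2 + 7*c
(2) = x^2*(16*z + 32) + x*(-2*z^2 + 62*z + 132) - 10*z^2 - 90*z - 140
(3) = -w^3 - 9*w^2 - 15*w - 4*y^3 + y^2*(-8*w - 20) + y*(-5*w^2 - 28*w - 23) - 7
(4) = 6*m^3 + 12*m^2 - 378*m
(5) = -18*n - 18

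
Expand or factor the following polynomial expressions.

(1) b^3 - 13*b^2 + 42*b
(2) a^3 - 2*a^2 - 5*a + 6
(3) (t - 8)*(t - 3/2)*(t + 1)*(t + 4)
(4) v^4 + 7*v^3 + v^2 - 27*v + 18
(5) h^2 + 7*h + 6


(1) = b*(b - 7)*(b - 6)
(2) = (a - 3)*(a - 1)*(a + 2)
(3) = t^4 - 9*t^3/2 - 63*t^2/2 + 22*t + 48
(4) = (v - 1)^2*(v + 3)*(v + 6)
(5) = (h + 1)*(h + 6)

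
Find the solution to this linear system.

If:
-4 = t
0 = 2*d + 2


Then:
d = -1
t = -4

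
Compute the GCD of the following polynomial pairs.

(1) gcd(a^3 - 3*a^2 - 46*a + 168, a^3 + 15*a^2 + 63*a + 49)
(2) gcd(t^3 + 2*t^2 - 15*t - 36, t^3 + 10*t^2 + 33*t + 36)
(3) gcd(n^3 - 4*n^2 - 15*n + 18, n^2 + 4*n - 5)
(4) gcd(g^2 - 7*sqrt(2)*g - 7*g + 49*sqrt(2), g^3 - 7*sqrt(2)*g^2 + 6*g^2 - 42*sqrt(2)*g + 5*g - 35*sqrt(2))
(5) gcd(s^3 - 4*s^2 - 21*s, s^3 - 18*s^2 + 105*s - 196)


(1) = a + 7
(2) = gcd((t - 4)*(t + 3)^2, (t + 3)^2*(t + 4)) = t^2 + 6*t + 9
(3) = gcd((n - 6)*(n - 1)*(n + 3), (n - 1)*(n + 5)) = n - 1
(4) = g - 7*sqrt(2)
(5) = gcd(s*(s - 7)*(s + 3), (s - 7)^2*(s - 4)) = s - 7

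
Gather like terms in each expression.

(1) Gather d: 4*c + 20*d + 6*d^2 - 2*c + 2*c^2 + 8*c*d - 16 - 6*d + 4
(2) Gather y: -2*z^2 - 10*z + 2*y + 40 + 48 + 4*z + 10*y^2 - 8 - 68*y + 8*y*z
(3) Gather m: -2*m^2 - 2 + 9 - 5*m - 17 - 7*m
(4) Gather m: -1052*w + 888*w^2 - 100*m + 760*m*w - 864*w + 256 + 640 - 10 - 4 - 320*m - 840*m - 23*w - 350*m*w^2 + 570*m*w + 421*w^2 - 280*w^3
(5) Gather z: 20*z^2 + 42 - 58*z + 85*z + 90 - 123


(1) = 2*c^2 + 2*c + 6*d^2 + d*(8*c + 14) - 12
(2) = 10*y^2 + y*(8*z - 66) - 2*z^2 - 6*z + 80
(3) = -2*m^2 - 12*m - 10
(4) = m*(-350*w^2 + 1330*w - 1260) - 280*w^3 + 1309*w^2 - 1939*w + 882
(5) = 20*z^2 + 27*z + 9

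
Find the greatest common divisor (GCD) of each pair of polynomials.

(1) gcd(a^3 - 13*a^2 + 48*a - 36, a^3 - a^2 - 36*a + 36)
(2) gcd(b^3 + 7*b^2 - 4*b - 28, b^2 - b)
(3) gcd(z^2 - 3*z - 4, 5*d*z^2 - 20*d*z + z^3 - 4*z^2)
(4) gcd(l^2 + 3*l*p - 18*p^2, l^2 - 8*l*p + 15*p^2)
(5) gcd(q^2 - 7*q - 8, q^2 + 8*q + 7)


(1) = gcd((a - 6)^2*(a - 1), (a - 6)*(a - 1)*(a + 6)) = a^2 - 7*a + 6
(2) = 1
(3) = gcd((z - 4)*(z + 1), z*(5*d + z)*(z - 4)) = z - 4
(4) = gcd((l - 3*p)*(l + 6*p), (l - 5*p)*(l - 3*p)) = -l + 3*p
(5) = gcd((q - 8)*(q + 1), (q + 1)*(q + 7)) = q + 1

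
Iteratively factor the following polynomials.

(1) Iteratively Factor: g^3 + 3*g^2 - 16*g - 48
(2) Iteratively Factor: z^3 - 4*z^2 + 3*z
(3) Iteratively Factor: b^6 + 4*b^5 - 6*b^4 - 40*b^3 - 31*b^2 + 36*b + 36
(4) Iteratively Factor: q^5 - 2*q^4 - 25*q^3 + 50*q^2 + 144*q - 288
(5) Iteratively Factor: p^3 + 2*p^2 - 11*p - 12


(1) = (g - 4)*(g^2 + 7*g + 12) = (g - 4)*(g + 3)*(g + 4)
(2) = (z - 3)*(z^2 - z) = z*(z - 3)*(z - 1)
(3) = (b + 2)*(b^5 + 2*b^4 - 10*b^3 - 20*b^2 + 9*b + 18) = (b + 1)*(b + 2)*(b^4 + b^3 - 11*b^2 - 9*b + 18) = (b - 3)*(b + 1)*(b + 2)*(b^3 + 4*b^2 + b - 6) = (b - 3)*(b - 1)*(b + 1)*(b + 2)*(b^2 + 5*b + 6) = (b - 3)*(b - 1)*(b + 1)*(b + 2)*(b + 3)*(b + 2)
(4) = (q - 4)*(q^4 + 2*q^3 - 17*q^2 - 18*q + 72) = (q - 4)*(q + 3)*(q^3 - q^2 - 14*q + 24) = (q - 4)*(q - 3)*(q + 3)*(q^2 + 2*q - 8) = (q - 4)*(q - 3)*(q - 2)*(q + 3)*(q + 4)
(5) = (p - 3)*(p^2 + 5*p + 4) = (p - 3)*(p + 4)*(p + 1)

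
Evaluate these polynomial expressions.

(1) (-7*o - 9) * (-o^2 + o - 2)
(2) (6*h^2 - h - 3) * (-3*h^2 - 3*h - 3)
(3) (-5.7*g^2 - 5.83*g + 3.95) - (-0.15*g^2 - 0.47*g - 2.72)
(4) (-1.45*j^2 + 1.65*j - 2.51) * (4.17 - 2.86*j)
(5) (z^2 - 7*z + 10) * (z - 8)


(1) = 7*o^3 + 2*o^2 + 5*o + 18
(2) = -18*h^4 - 15*h^3 - 6*h^2 + 12*h + 9
(3) = -5.55*g^2 - 5.36*g + 6.67
(4) = 4.147*j^3 - 10.7655*j^2 + 14.0591*j - 10.4667
(5) = z^3 - 15*z^2 + 66*z - 80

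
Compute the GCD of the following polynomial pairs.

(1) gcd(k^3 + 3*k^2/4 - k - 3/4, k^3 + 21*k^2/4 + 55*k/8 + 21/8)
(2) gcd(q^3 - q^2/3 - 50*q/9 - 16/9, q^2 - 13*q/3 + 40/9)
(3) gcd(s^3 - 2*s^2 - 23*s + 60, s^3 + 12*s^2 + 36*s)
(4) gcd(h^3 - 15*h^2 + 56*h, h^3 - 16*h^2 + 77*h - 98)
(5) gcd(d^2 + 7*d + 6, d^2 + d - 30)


(1) = k^2 + 7*k/4 + 3/4
(2) = gcd((q - 8/3)*(q + 1/3)*(q + 2), (q - 8/3)*(q - 5/3)) = q - 8/3
(3) = 1
(4) = h - 7
(5) = d + 6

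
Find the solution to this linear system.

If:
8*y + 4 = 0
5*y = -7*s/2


Then:
s = 5/7
y = -1/2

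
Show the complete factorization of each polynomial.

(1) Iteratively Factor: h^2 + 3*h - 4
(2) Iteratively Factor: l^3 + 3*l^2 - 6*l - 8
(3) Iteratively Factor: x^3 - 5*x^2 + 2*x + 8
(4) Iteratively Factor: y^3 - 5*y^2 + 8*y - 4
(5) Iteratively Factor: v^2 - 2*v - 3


(1) = (h + 4)*(h - 1)
(2) = (l + 4)*(l^2 - l - 2) = (l + 1)*(l + 4)*(l - 2)
(3) = (x + 1)*(x^2 - 6*x + 8) = (x - 2)*(x + 1)*(x - 4)
(4) = (y - 2)*(y^2 - 3*y + 2) = (y - 2)*(y - 1)*(y - 2)
(5) = (v - 3)*(v + 1)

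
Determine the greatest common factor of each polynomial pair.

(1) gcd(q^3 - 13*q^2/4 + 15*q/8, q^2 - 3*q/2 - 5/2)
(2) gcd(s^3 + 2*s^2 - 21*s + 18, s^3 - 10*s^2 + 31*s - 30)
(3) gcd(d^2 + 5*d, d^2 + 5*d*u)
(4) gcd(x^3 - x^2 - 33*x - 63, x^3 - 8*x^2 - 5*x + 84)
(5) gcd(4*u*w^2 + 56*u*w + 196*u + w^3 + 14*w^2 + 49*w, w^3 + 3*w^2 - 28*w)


(1) = gcd(q*(q - 5/2)*(q - 3/4), (q - 5/2)*(q + 1)) = q - 5/2
(2) = s - 3
(3) = d
(4) = x^2 - 4*x - 21
(5) = gcd((4*u + w)*(w + 7)^2, w*(w - 4)*(w + 7)) = w + 7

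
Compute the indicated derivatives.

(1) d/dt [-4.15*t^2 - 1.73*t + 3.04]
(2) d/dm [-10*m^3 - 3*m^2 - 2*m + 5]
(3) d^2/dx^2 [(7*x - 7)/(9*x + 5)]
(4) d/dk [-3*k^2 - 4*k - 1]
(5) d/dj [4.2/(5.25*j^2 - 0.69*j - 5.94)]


(1) = -8.3*t - 1.73
(2) = -30*m^2 - 6*m - 2
(3) = -1764/(9*x + 5)^3
(4) = -6*k - 4
(5) = (2.898 - 44.1*j)/(-5.25*j^2 + 0.69*j + 5.94)^2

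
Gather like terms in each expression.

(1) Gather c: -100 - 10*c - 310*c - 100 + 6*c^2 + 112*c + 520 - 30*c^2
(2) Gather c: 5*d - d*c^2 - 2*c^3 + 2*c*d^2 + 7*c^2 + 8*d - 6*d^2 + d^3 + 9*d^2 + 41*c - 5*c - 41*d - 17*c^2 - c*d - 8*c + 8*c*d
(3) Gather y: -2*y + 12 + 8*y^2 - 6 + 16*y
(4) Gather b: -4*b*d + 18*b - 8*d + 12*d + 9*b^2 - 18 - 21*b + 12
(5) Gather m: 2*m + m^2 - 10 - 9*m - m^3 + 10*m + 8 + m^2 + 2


(1) = -24*c^2 - 208*c + 320
(2) = -2*c^3 + c^2*(-d - 10) + c*(2*d^2 + 7*d + 28) + d^3 + 3*d^2 - 28*d
(3) = 8*y^2 + 14*y + 6
(4) = 9*b^2 + b*(-4*d - 3) + 4*d - 6
(5) = -m^3 + 2*m^2 + 3*m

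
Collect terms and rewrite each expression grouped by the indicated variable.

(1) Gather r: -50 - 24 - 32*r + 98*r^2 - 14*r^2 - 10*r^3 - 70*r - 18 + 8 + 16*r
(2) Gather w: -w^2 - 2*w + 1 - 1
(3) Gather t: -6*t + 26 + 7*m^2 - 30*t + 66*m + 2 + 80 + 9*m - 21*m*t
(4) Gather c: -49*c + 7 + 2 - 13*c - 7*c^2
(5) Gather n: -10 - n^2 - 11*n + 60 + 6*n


(1) = -10*r^3 + 84*r^2 - 86*r - 84
(2) = -w^2 - 2*w
(3) = 7*m^2 + 75*m + t*(-21*m - 36) + 108
(4) = -7*c^2 - 62*c + 9
(5) = -n^2 - 5*n + 50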